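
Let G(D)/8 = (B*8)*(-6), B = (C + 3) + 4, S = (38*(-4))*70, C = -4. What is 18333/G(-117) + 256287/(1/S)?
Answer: -349042393077/128 ≈ -2.7269e+9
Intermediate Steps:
S = -10640 (S = -152*70 = -10640)
B = 3 (B = (-4 + 3) + 4 = -1 + 4 = 3)
G(D) = -1152 (G(D) = 8*((3*8)*(-6)) = 8*(24*(-6)) = 8*(-144) = -1152)
18333/G(-117) + 256287/(1/S) = 18333/(-1152) + 256287/(1/(-10640)) = 18333*(-1/1152) + 256287/(-1/10640) = -2037/128 + 256287*(-10640) = -2037/128 - 2726893680 = -349042393077/128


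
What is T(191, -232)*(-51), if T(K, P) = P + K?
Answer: 2091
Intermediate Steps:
T(K, P) = K + P
T(191, -232)*(-51) = (191 - 232)*(-51) = -41*(-51) = 2091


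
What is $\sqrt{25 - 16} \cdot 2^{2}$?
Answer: $12$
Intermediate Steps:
$\sqrt{25 - 16} \cdot 2^{2} = \sqrt{9} \cdot 4 = 3 \cdot 4 = 12$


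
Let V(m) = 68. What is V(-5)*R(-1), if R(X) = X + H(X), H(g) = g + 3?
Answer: 68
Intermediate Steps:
H(g) = 3 + g
R(X) = 3 + 2*X (R(X) = X + (3 + X) = 3 + 2*X)
V(-5)*R(-1) = 68*(3 + 2*(-1)) = 68*(3 - 2) = 68*1 = 68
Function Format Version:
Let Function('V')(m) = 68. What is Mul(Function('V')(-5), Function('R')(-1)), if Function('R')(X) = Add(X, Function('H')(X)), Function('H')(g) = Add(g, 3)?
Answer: 68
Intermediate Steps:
Function('H')(g) = Add(3, g)
Function('R')(X) = Add(3, Mul(2, X)) (Function('R')(X) = Add(X, Add(3, X)) = Add(3, Mul(2, X)))
Mul(Function('V')(-5), Function('R')(-1)) = Mul(68, Add(3, Mul(2, -1))) = Mul(68, Add(3, -2)) = Mul(68, 1) = 68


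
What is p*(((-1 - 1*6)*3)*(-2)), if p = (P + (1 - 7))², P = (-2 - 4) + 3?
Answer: 3402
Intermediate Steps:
P = -3 (P = -6 + 3 = -3)
p = 81 (p = (-3 + (1 - 7))² = (-3 - 6)² = (-9)² = 81)
p*(((-1 - 1*6)*3)*(-2)) = 81*(((-1 - 1*6)*3)*(-2)) = 81*(((-1 - 6)*3)*(-2)) = 81*(-7*3*(-2)) = 81*(-21*(-2)) = 81*42 = 3402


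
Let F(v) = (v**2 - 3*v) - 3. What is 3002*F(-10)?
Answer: 381254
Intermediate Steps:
F(v) = -3 + v**2 - 3*v
3002*F(-10) = 3002*(-3 + (-10)**2 - 3*(-10)) = 3002*(-3 + 100 + 30) = 3002*127 = 381254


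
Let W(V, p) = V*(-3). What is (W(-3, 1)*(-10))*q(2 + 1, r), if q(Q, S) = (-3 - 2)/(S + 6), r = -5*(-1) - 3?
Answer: 225/4 ≈ 56.250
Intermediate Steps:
W(V, p) = -3*V
r = 2 (r = 5 - 3 = 2)
q(Q, S) = -5/(6 + S)
(W(-3, 1)*(-10))*q(2 + 1, r) = (-3*(-3)*(-10))*(-5/(6 + 2)) = (9*(-10))*(-5/8) = -(-450)/8 = -90*(-5/8) = 225/4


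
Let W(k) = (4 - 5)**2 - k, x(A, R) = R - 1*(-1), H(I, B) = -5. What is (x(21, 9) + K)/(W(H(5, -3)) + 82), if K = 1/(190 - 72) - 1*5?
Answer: 591/10384 ≈ 0.056915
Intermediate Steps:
K = -589/118 (K = 1/118 - 5 = -589/118 ≈ -4.9915)
x(A, R) = 1 + R (x(A, R) = R + 1 = 1 + R)
W(k) = 1 - k (W(k) = (-1)**2 - k = 1 - k)
(x(21, 9) + K)/(W(H(5, -3)) + 82) = ((1 + 9) - 589/118)/((1 - 1*(-5)) + 82) = (10 - 589/118)/((1 + 5) + 82) = 591/(118*(6 + 82)) = (591/118)/88 = (591/118)*(1/88) = 591/10384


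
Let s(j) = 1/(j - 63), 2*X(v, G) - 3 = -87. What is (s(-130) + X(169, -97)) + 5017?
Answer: 960174/193 ≈ 4975.0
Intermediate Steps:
X(v, G) = -42 (X(v, G) = 3/2 + (1/2)*(-87) = 3/2 - 87/2 = -42)
s(j) = 1/(-63 + j)
(s(-130) + X(169, -97)) + 5017 = (1/(-63 - 130) - 42) + 5017 = (1/(-193) - 42) + 5017 = (-1/193 - 42) + 5017 = -8107/193 + 5017 = 960174/193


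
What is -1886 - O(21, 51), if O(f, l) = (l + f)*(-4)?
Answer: -1598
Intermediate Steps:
O(f, l) = -4*f - 4*l (O(f, l) = (f + l)*(-4) = -4*f - 4*l)
-1886 - O(21, 51) = -1886 - (-4*21 - 4*51) = -1886 - (-84 - 204) = -1886 - 1*(-288) = -1886 + 288 = -1598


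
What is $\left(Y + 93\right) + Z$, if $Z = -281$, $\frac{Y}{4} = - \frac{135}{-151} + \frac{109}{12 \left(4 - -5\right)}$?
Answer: $- \frac{735437}{4077} \approx -180.39$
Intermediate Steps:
$Y = \frac{31039}{4077}$ ($Y = 4 \left(- \frac{135}{-151} + \frac{109}{12 \left(4 - -5\right)}\right) = 4 \left(\left(-135\right) \left(- \frac{1}{151}\right) + \frac{109}{12 \left(4 + 5\right)}\right) = 4 \left(\frac{135}{151} + \frac{109}{12 \cdot 9}\right) = 4 \left(\frac{135}{151} + \frac{109}{108}\right) = 4 \cdot \frac{31039}{16308} = \frac{31039}{4077} \approx 7.6132$)
$\left(Y + 93\right) + Z = \left(\frac{31039}{4077} + 93\right) - 281 = \frac{410200}{4077} - 281 = - \frac{735437}{4077}$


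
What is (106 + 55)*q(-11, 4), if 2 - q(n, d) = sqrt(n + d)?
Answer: 322 - 161*I*sqrt(7) ≈ 322.0 - 425.97*I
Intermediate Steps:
q(n, d) = 2 - sqrt(d + n) (q(n, d) = 2 - sqrt(n + d) = 2 - sqrt(d + n))
(106 + 55)*q(-11, 4) = (106 + 55)*(2 - sqrt(4 - 11)) = 161*(2 - sqrt(-7)) = 161*(2 - I*sqrt(7)) = 322 - 161*I*sqrt(7)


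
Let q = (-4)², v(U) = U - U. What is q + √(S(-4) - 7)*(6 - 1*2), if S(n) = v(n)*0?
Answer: 16 + 4*I*√7 ≈ 16.0 + 10.583*I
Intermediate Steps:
v(U) = 0
q = 16
S(n) = 0 (S(n) = 0*0 = 0)
q + √(S(-4) - 7)*(6 - 1*2) = 16 + √(0 - 7)*(6 - 1*2) = 16 + √(-7)*(6 - 2) = 16 + (I*√7)*4 = 16 + 4*I*√7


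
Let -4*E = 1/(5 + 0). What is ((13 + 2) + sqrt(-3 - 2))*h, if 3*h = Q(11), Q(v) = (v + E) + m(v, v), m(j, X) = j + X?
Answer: 659/4 + 659*I*sqrt(5)/60 ≈ 164.75 + 24.559*I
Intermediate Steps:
m(j, X) = X + j
E = -1/20 (E = -1/(4*(5 + 0)) = -1/4/5 = -1/4*1/5 = -1/20 ≈ -0.050000)
Q(v) = -1/20 + 3*v (Q(v) = (v - 1/20) + (v + v) = (-1/20 + v) + 2*v = -1/20 + 3*v)
h = 659/60 (h = (-1/20 + 3*11)/3 = (-1/20 + 33)/3 = (1/3)*(659/20) = 659/60 ≈ 10.983)
((13 + 2) + sqrt(-3 - 2))*h = ((13 + 2) + sqrt(-3 - 2))*(659/60) = (15 + sqrt(-5))*(659/60) = (15 + I*sqrt(5))*(659/60) = 659/4 + 659*I*sqrt(5)/60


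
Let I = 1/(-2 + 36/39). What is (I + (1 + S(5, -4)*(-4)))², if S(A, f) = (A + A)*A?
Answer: 7834401/196 ≈ 39971.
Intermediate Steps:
I = -13/14 (I = 1/(-2 + 36*(1/39)) = 1/(-2 + 12/13) = 1/(-14/13) = -13/14 ≈ -0.92857)
S(A, f) = 2*A² (S(A, f) = (2*A)*A = 2*A²)
(I + (1 + S(5, -4)*(-4)))² = (-13/14 + (1 + (2*5²)*(-4)))² = (-13/14 + (1 + (2*25)*(-4)))² = (-13/14 + (1 + 50*(-4)))² = (-13/14 + (1 - 200))² = (-13/14 - 199)² = (-2799/14)² = 7834401/196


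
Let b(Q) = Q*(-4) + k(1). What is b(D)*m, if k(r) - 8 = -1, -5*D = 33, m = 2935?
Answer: 98029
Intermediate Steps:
D = -33/5 (D = -1/5*33 = -33/5 ≈ -6.6000)
k(r) = 7 (k(r) = 8 - 1 = 7)
b(Q) = 7 - 4*Q (b(Q) = Q*(-4) + 7 = -4*Q + 7 = 7 - 4*Q)
b(D)*m = (7 - 4*(-33/5))*2935 = (7 + 132/5)*2935 = (167/5)*2935 = 98029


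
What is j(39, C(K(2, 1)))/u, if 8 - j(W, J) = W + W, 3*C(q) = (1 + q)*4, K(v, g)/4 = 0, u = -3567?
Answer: 70/3567 ≈ 0.019624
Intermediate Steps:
K(v, g) = 0 (K(v, g) = 4*0 = 0)
C(q) = 4/3 + 4*q/3 (C(q) = ((1 + q)*4)/3 = (4 + 4*q)/3 = 4/3 + 4*q/3)
j(W, J) = 8 - 2*W (j(W, J) = 8 - (W + W) = 8 - 2*W)
j(39, C(K(2, 1)))/u = (8 - 2*39)/(-3567) = (8 - 78)*(-1/3567) = -70*(-1/3567) = 70/3567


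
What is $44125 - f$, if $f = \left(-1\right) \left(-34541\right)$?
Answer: $9584$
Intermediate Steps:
$f = 34541$
$44125 - f = 44125 - 34541 = 9584$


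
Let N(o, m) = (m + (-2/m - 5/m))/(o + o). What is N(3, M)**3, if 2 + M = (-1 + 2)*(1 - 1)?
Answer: 1/64 ≈ 0.015625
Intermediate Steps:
M = -2 (M = -2 + (-1 + 2)*(1 - 1) = -2 + 1*0 = -2 + 0 = -2)
N(o, m) = (m - 7/m)/(2*o) (N(o, m) = (m - 7/m)/((2*o)) = (m - 7/m)*(1/(2*o)) = (m - 7/m)/(2*o))
N(3, M)**3 = ((1/2)*(-7 + (-2)**2)/(-2*3))**3 = ((1/2)*(-1/2)*(1/3)*(-7 + 4))**3 = ((1/2)*(-1/2)*(1/3)*(-3))**3 = (1/4)**3 = 1/64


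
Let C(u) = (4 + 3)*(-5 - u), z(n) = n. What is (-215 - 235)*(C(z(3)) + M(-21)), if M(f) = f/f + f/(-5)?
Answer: 22860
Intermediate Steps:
C(u) = -35 - 7*u (C(u) = 7*(-5 - u) = -35 - 7*u)
M(f) = 1 - f/5 (M(f) = 1 + f*(-⅕) = 1 - f/5)
(-215 - 235)*(C(z(3)) + M(-21)) = (-215 - 235)*((-35 - 7*3) + (1 - ⅕*(-21))) = -450*((-35 - 21) + (1 + 21/5)) = -450*(-56 + 26/5) = -450*(-254/5) = 22860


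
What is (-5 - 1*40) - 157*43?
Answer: -6796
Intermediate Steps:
(-5 - 1*40) - 157*43 = (-5 - 40) - 6751 = -45 - 6751 = -6796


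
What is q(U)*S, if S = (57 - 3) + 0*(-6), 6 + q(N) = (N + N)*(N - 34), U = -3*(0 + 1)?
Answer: 11664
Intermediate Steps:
U = -3 (U = -3*1 = -3)
q(N) = -6 + 2*N*(-34 + N) (q(N) = -6 + (N + N)*(N - 34) = -6 + (2*N)*(-34 + N) = -6 + 2*N*(-34 + N))
S = 54 (S = 54 + 0 = 54)
q(U)*S = (-6 - 68*(-3) + 2*(-3)²)*54 = (-6 + 204 + 2*9)*54 = (-6 + 204 + 18)*54 = 216*54 = 11664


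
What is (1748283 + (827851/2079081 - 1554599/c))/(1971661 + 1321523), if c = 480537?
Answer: 194073734408400791/365570993986486272 ≈ 0.53088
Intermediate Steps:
(1748283 + (827851/2079081 - 1554599/c))/(1971661 + 1321523) = (1748283 + (827851/2079081 - 1554599/480537))/(1971661 + 1321523) = (1748283 + (827851*(1/2079081) - 1554599*1/480537))/3293184 = (1748283 + (827851/2079081 - 1554599/480537))*(1/3293184) = (1748283 - 314924911948/111008371833)*(1/3293184) = (194073734408400791/111008371833)*(1/3293184) = 194073734408400791/365570993986486272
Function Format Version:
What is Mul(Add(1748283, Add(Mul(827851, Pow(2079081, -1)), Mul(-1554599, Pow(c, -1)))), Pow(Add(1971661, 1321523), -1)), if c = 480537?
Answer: Rational(194073734408400791, 365570993986486272) ≈ 0.53088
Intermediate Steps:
Mul(Add(1748283, Add(Mul(827851, Pow(2079081, -1)), Mul(-1554599, Pow(c, -1)))), Pow(Add(1971661, 1321523), -1)) = Mul(Add(1748283, Add(Mul(827851, Pow(2079081, -1)), Mul(-1554599, Pow(480537, -1)))), Pow(Add(1971661, 1321523), -1)) = Mul(Add(1748283, Add(Mul(827851, Rational(1, 2079081)), Mul(-1554599, Rational(1, 480537)))), Pow(3293184, -1)) = Mul(Add(1748283, Add(Rational(827851, 2079081), Rational(-1554599, 480537))), Rational(1, 3293184)) = Mul(Add(1748283, Rational(-314924911948, 111008371833)), Rational(1, 3293184)) = Mul(Rational(194073734408400791, 111008371833), Rational(1, 3293184)) = Rational(194073734408400791, 365570993986486272)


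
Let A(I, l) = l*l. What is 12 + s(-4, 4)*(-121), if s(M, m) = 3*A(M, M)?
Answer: -5796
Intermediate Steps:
A(I, l) = l²
s(M, m) = 3*M²
12 + s(-4, 4)*(-121) = 12 + (3*(-4)²)*(-121) = 12 + (3*16)*(-121) = 12 + 48*(-121) = 12 - 5808 = -5796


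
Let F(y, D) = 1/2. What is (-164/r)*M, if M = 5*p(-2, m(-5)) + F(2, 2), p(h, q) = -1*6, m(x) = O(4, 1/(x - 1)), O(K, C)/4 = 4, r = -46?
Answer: -2419/23 ≈ -105.17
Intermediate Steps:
F(y, D) = 1/2
O(K, C) = 16 (O(K, C) = 4*4 = 16)
m(x) = 16
p(h, q) = -6
M = -59/2 (M = 5*(-6) + 1/2 = -30 + 1/2 = -59/2 ≈ -29.500)
(-164/r)*M = -164/(-46)*(-59/2) = -164*(-1/46)*(-59/2) = (82/23)*(-59/2) = -2419/23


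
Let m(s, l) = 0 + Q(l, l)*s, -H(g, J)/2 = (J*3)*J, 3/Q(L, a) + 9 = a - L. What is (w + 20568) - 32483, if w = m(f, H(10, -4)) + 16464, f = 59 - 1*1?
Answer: 13589/3 ≈ 4529.7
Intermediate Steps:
Q(L, a) = 3/(-9 + a - L) (Q(L, a) = 3/(-9 + (a - L)) = 3/(-9 + a - L))
H(g, J) = -6*J² (H(g, J) = -2*J*3*J = -2*3*J*J = -6*J²)
f = 58 (f = 59 - 1 = 58)
m(s, l) = -s/3 (m(s, l) = 0 + (3/(-9 + l - l))*s = 0 + (3/(-9))*s = 0 + (3*(-⅑))*s = 0 - s/3 = -s/3)
w = 49334/3 (w = -⅓*58 + 16464 = -58/3 + 16464 = 49334/3 ≈ 16445.)
(w + 20568) - 32483 = (49334/3 + 20568) - 32483 = 111038/3 - 32483 = 13589/3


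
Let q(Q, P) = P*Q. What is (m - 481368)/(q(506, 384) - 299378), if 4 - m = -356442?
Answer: 62461/52537 ≈ 1.1889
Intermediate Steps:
m = 356446 (m = 4 - 1*(-356442) = 4 + 356442 = 356446)
(m - 481368)/(q(506, 384) - 299378) = (356446 - 481368)/(384*506 - 299378) = -124922/(194304 - 299378) = -124922/(-105074) = -124922*(-1/105074) = 62461/52537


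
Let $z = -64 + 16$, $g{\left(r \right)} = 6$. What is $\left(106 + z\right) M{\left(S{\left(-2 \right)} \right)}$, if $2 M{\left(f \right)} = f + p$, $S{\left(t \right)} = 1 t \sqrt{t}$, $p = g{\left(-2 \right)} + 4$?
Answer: $290 - 58 i \sqrt{2} \approx 290.0 - 82.024 i$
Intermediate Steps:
$z = -48$
$p = 10$ ($p = 6 + 4 = 10$)
$S{\left(t \right)} = t^{\frac{3}{2}}$ ($S{\left(t \right)} = t \sqrt{t} = t^{\frac{3}{2}}$)
$M{\left(f \right)} = 5 + \frac{f}{2}$ ($M{\left(f \right)} = \frac{f + 10}{2} = \frac{10 + f}{2} = 5 + \frac{f}{2}$)
$\left(106 + z\right) M{\left(S{\left(-2 \right)} \right)} = \left(106 - 48\right) \left(5 + \frac{\left(-2\right)^{\frac{3}{2}}}{2}\right) = 58 \left(5 + \frac{\left(-2\right) i \sqrt{2}}{2}\right) = 58 \left(5 - i \sqrt{2}\right) = 290 - 58 i \sqrt{2}$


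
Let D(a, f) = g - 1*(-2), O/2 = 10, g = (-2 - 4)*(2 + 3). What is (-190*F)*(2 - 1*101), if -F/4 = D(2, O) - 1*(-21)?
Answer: 526680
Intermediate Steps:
g = -30 (g = -6*5 = -30)
O = 20 (O = 2*10 = 20)
D(a, f) = -28 (D(a, f) = -30 - 1*(-2) = -30 + 2 = -28)
F = 28 (F = -4*(-28 - 1*(-21)) = -4*(-28 + 21) = -4*(-7) = 28)
(-190*F)*(2 - 1*101) = (-190*28)*(2 - 1*101) = -5320*(2 - 101) = -5320*(-99) = 526680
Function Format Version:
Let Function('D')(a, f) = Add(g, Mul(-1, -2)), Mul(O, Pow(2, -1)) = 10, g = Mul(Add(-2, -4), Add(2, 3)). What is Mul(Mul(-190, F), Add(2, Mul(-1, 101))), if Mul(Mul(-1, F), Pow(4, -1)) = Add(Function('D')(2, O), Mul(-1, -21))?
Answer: 526680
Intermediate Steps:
g = -30 (g = Mul(-6, 5) = -30)
O = 20 (O = Mul(2, 10) = 20)
Function('D')(a, f) = -28 (Function('D')(a, f) = Add(-30, Mul(-1, -2)) = Add(-30, 2) = -28)
F = 28 (F = Mul(-4, Add(-28, Mul(-1, -21))) = Mul(-4, Add(-28, 21)) = Mul(-4, -7) = 28)
Mul(Mul(-190, F), Add(2, Mul(-1, 101))) = Mul(Mul(-190, 28), Add(2, Mul(-1, 101))) = Mul(-5320, Add(2, -101)) = Mul(-5320, -99) = 526680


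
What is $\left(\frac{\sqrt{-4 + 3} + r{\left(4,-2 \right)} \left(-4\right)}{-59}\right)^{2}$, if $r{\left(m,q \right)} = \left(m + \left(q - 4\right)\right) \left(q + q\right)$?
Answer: $\frac{\left(-32 + i\right)^{2}}{3481} \approx 0.29388 - 0.018386 i$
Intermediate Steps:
$r{\left(m,q \right)} = 2 q \left(-4 + m + q\right)$ ($r{\left(m,q \right)} = \left(m + \left(-4 + q\right)\right) 2 q = \left(-4 + m + q\right) 2 q = 2 q \left(-4 + m + q\right)$)
$\left(\frac{\sqrt{-4 + 3} + r{\left(4,-2 \right)} \left(-4\right)}{-59}\right)^{2} = \left(\frac{\sqrt{-4 + 3} + 2 \left(-2\right) \left(-4 + 4 - 2\right) \left(-4\right)}{-59}\right)^{2} = \left(\left(\sqrt{-1} + 2 \left(-2\right) \left(-2\right) \left(-4\right)\right) \left(- \frac{1}{59}\right)\right)^{2} = \left(\left(i + 8 \left(-4\right)\right) \left(- \frac{1}{59}\right)\right)^{2} = \left(\left(i - 32\right) \left(- \frac{1}{59}\right)\right)^{2} = \left(\left(-32 + i\right) \left(- \frac{1}{59}\right)\right)^{2} = \left(\frac{32}{59} - \frac{i}{59}\right)^{2}$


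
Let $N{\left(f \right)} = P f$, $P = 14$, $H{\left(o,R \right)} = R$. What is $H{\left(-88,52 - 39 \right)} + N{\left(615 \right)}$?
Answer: $8623$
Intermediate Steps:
$N{\left(f \right)} = 14 f$
$H{\left(-88,52 - 39 \right)} + N{\left(615 \right)} = \left(52 - 39\right) + 14 \cdot 615 = 13 + 8610 = 8623$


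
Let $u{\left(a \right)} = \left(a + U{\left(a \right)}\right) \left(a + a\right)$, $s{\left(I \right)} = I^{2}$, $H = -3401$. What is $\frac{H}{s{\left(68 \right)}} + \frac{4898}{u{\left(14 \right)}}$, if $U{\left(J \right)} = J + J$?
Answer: $\frac{2331097}{679728} \approx 3.4295$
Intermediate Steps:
$U{\left(J \right)} = 2 J$
$u{\left(a \right)} = 6 a^{2}$ ($u{\left(a \right)} = \left(a + 2 a\right) \left(a + a\right) = 3 a 2 a = 6 a^{2}$)
$\frac{H}{s{\left(68 \right)}} + \frac{4898}{u{\left(14 \right)}} = - \frac{3401}{68^{2}} + \frac{4898}{6 \cdot 14^{2}} = - \frac{3401}{4624} + \frac{4898}{6 \cdot 196} = \left(-3401\right) \frac{1}{4624} + \frac{4898}{1176} = - \frac{3401}{4624} + 4898 \cdot \frac{1}{1176} = - \frac{3401}{4624} + \frac{2449}{588} = \frac{2331097}{679728}$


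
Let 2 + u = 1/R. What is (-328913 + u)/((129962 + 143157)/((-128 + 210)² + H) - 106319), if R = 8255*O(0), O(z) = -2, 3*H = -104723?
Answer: 459144621728701/148428154550260 ≈ 3.0934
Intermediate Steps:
H = -104723/3 (H = (⅓)*(-104723) = -104723/3 ≈ -34908.)
R = -16510 (R = 8255*(-2) = -16510)
u = -33021/16510 (u = -2 + 1/(-16510) = -2 - 1/16510 = -33021/16510 ≈ -2.0001)
(-328913 + u)/((129962 + 143157)/((-128 + 210)² + H) - 106319) = (-328913 - 33021/16510)/((129962 + 143157)/((-128 + 210)² - 104723/3) - 106319) = -5430386651/(16510*(273119/(82² - 104723/3) - 106319)) = -5430386651/(16510*(273119/(6724 - 104723/3) - 106319)) = -5430386651/(16510*(273119/(-84551/3) - 106319)) = -5430386651/(16510*(273119*(-3/84551) - 106319)) = -5430386651/(16510*(-819357/84551 - 106319)) = -5430386651/(16510*(-8990197126/84551)) = -5430386651/16510*(-84551/8990197126) = 459144621728701/148428154550260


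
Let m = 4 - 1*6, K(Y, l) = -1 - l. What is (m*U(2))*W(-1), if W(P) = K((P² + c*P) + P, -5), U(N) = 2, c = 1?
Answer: -16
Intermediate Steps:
W(P) = 4 (W(P) = -1 - 1*(-5) = -1 + 5 = 4)
m = -2 (m = 4 - 6 = -2)
(m*U(2))*W(-1) = -2*2*4 = -4*4 = -16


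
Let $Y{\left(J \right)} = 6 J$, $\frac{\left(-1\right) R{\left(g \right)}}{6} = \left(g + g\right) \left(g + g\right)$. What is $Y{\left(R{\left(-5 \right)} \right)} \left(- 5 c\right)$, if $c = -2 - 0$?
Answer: $-36000$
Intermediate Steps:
$R{\left(g \right)} = - 24 g^{2}$ ($R{\left(g \right)} = - 6 \left(g + g\right) \left(g + g\right) = - 6 \cdot 2 g 2 g = - 6 \cdot 4 g^{2} = - 24 g^{2}$)
$c = -2$ ($c = -2 + 0 = -2$)
$Y{\left(R{\left(-5 \right)} \right)} \left(- 5 c\right) = 6 \left(- 24 \left(-5\right)^{2}\right) \left(\left(-5\right) \left(-2\right)\right) = 6 \left(\left(-24\right) 25\right) 10 = 6 \left(-600\right) 10 = \left(-3600\right) 10 = -36000$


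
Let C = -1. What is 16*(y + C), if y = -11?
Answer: -192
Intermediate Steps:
16*(y + C) = 16*(-11 - 1) = 16*(-12) = -192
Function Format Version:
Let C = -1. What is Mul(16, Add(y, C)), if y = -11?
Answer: -192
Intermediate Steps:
Mul(16, Add(y, C)) = Mul(16, Add(-11, -1)) = Mul(16, -12) = -192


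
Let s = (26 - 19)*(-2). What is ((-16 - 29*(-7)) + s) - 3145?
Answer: -2972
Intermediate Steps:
s = -14 (s = 7*(-2) = -14)
((-16 - 29*(-7)) + s) - 3145 = ((-16 - 29*(-7)) - 14) - 3145 = ((-16 + 203) - 14) - 3145 = (187 - 14) - 3145 = 173 - 3145 = -2972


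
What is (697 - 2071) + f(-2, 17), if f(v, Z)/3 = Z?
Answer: -1323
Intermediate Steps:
f(v, Z) = 3*Z
(697 - 2071) + f(-2, 17) = (697 - 2071) + 3*17 = -1374 + 51 = -1323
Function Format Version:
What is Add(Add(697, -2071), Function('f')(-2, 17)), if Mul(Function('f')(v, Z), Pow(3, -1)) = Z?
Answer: -1323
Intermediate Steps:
Function('f')(v, Z) = Mul(3, Z)
Add(Add(697, -2071), Function('f')(-2, 17)) = Add(Add(697, -2071), Mul(3, 17)) = Add(-1374, 51) = -1323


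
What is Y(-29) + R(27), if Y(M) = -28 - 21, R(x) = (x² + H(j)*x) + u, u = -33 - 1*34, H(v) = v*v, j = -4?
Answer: 1045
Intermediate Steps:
H(v) = v²
u = -67 (u = -33 - 34 = -67)
R(x) = -67 + x² + 16*x (R(x) = (x² + (-4)²*x) - 67 = (x² + 16*x) - 67 = -67 + x² + 16*x)
Y(M) = -49
Y(-29) + R(27) = -49 + (-67 + 27² + 16*27) = -49 + (-67 + 729 + 432) = -49 + 1094 = 1045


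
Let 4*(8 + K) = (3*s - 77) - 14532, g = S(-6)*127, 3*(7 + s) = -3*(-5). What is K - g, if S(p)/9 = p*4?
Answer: 95081/4 ≈ 23770.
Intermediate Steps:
s = -2 (s = -7 + (-3*(-5))/3 = -7 + (1/3)*15 = -7 + 5 = -2)
S(p) = 36*p (S(p) = 9*(p*4) = 9*(4*p) = 36*p)
g = -27432 (g = (36*(-6))*127 = -216*127 = -27432)
K = -14647/4 (K = -8 + ((3*(-2) - 77) - 14532)/4 = -8 + ((-6 - 77) - 14532)/4 = -8 + (-83 - 14532)/4 = -8 + (1/4)*(-14615) = -8 - 14615/4 = -14647/4 ≈ -3661.8)
K - g = -14647/4 - 1*(-27432) = -14647/4 + 27432 = 95081/4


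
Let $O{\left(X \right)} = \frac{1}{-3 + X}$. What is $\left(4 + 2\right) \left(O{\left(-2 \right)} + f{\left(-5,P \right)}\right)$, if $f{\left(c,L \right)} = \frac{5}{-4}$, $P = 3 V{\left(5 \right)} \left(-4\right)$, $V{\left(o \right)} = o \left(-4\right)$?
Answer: $- \frac{87}{10} \approx -8.7$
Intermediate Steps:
$V{\left(o \right)} = - 4 o$
$P = 240$ ($P = 3 \left(\left(-4\right) 5\right) \left(-4\right) = 3 \left(-20\right) \left(-4\right) = \left(-60\right) \left(-4\right) = 240$)
$f{\left(c,L \right)} = - \frac{5}{4}$ ($f{\left(c,L \right)} = 5 \left(- \frac{1}{4}\right) = - \frac{5}{4}$)
$\left(4 + 2\right) \left(O{\left(-2 \right)} + f{\left(-5,P \right)}\right) = \left(4 + 2\right) \left(\frac{1}{-3 - 2} - \frac{5}{4}\right) = 6 \left(\frac{1}{-5} - \frac{5}{4}\right) = 6 \left(- \frac{1}{5} - \frac{5}{4}\right) = 6 \left(- \frac{29}{20}\right) = - \frac{87}{10}$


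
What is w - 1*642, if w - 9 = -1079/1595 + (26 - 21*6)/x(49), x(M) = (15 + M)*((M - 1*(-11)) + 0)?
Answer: -194065063/306240 ≈ -633.70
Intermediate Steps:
x(M) = (11 + M)*(15 + M) (x(M) = (15 + M)*((M + 11) + 0) = (15 + M)*((11 + M) + 0) = (15 + M)*(11 + M) = (11 + M)*(15 + M))
w = 2541017/306240 (w = 9 + (-1079/1595 + (26 - 21*6)/(165 + 49**2 + 26*49)) = 9 + (-1079*1/1595 + (26 - 126)/(165 + 2401 + 1274)) = 9 + (-1079/1595 - 100/3840) = 9 + (-1079/1595 - 100*1/3840) = 9 + (-1079/1595 - 5/192) = 9 - 215143/306240 = 2541017/306240 ≈ 8.2975)
w - 1*642 = 2541017/306240 - 1*642 = 2541017/306240 - 642 = -194065063/306240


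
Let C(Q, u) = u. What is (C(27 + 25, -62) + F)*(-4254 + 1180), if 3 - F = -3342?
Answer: -10091942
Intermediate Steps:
F = 3345 (F = 3 - 1*(-3342) = 3 + 3342 = 3345)
(C(27 + 25, -62) + F)*(-4254 + 1180) = (-62 + 3345)*(-4254 + 1180) = 3283*(-3074) = -10091942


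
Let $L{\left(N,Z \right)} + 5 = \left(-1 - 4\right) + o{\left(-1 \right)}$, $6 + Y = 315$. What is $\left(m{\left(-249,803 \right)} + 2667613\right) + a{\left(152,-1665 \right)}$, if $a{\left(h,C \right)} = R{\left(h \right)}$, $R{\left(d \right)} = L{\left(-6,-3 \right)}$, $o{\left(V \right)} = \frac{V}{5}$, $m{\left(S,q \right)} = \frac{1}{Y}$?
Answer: $\frac{4121446331}{1545} \approx 2.6676 \cdot 10^{6}$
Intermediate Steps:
$Y = 309$ ($Y = -6 + 315 = 309$)
$m{\left(S,q \right)} = \frac{1}{309}$
$o{\left(V \right)} = \frac{V}{5}$ ($o{\left(V \right)} = V \frac{1}{5} = \frac{V}{5}$)
$L{\left(N,Z \right)} = - \frac{51}{5}$ ($L{\left(N,Z \right)} = -5 + \left(\left(-1 - 4\right) + \frac{1}{5} \left(-1\right)\right) = -5 - \frac{26}{5} = - \frac{51}{5}$)
$R{\left(d \right)} = - \frac{51}{5}$
$a{\left(h,C \right)} = - \frac{51}{5}$
$\left(m{\left(-249,803 \right)} + 2667613\right) + a{\left(152,-1665 \right)} = \left(\frac{1}{309} + 2667613\right) - \frac{51}{5} = \frac{824292418}{309} - \frac{51}{5} = \frac{4121446331}{1545}$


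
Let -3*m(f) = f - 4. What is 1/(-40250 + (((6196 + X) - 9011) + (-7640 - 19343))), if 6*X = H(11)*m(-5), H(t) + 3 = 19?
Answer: -1/70040 ≈ -1.4278e-5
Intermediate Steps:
H(t) = 16 (H(t) = -3 + 19 = 16)
m(f) = 4/3 - f/3 (m(f) = -(f - 4)/3 = -(-4 + f)/3 = 4/3 - f/3)
X = 8 (X = (16*(4/3 - ⅓*(-5)))/6 = (16*(4/3 + 5/3))/6 = (16*3)/6 = (⅙)*48 = 8)
1/(-40250 + (((6196 + X) - 9011) + (-7640 - 19343))) = 1/(-40250 + (((6196 + 8) - 9011) + (-7640 - 19343))) = 1/(-40250 + ((6204 - 9011) - 26983)) = 1/(-40250 + (-2807 - 26983)) = 1/(-40250 - 29790) = 1/(-70040) = -1/70040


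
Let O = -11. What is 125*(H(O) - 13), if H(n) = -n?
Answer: -250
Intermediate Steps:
125*(H(O) - 13) = 125*(-1*(-11) - 13) = 125*(11 - 13) = 125*(-2) = -250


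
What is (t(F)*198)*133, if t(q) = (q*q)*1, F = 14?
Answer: 5161464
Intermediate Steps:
t(q) = q² (t(q) = q²*1 = q²)
(t(F)*198)*133 = (14²*198)*133 = (196*198)*133 = 38808*133 = 5161464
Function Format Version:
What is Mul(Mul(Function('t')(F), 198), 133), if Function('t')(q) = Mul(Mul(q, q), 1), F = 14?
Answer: 5161464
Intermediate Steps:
Function('t')(q) = Pow(q, 2) (Function('t')(q) = Mul(Pow(q, 2), 1) = Pow(q, 2))
Mul(Mul(Function('t')(F), 198), 133) = Mul(Mul(Pow(14, 2), 198), 133) = Mul(Mul(196, 198), 133) = Mul(38808, 133) = 5161464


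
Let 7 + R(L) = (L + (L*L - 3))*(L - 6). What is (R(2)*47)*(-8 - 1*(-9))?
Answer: -893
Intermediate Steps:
R(L) = -7 + (-6 + L)*(-3 + L + L²) (R(L) = -7 + (L + (L*L - 3))*(L - 6) = -7 + (L + (L² - 3))*(-6 + L) = -7 + (L + (-3 + L²))*(-6 + L) = -7 + (-3 + L + L²)*(-6 + L) = -7 + (-6 + L)*(-3 + L + L²))
(R(2)*47)*(-8 - 1*(-9)) = ((11 + 2³ - 9*2 - 5*2²)*47)*(-8 - 1*(-9)) = ((11 + 8 - 18 - 5*4)*47)*(-8 + 9) = ((11 + 8 - 18 - 20)*47)*1 = -19*47*1 = -893*1 = -893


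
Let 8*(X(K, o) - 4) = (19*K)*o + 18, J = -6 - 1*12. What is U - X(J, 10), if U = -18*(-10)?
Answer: 2405/4 ≈ 601.25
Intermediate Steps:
J = -18 (J = -6 - 12 = -18)
X(K, o) = 25/4 + 19*K*o/8 (X(K, o) = 4 + ((19*K)*o + 18)/8 = 4 + (19*K*o + 18)/8 = 4 + (18 + 19*K*o)/8 = 4 + (9/4 + 19*K*o/8) = 25/4 + 19*K*o/8)
U = 180
U - X(J, 10) = 180 - (25/4 + (19/8)*(-18)*10) = 180 - (25/4 - 855/2) = 180 - 1*(-1685/4) = 180 + 1685/4 = 2405/4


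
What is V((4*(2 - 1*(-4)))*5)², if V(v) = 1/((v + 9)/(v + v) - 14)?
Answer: 6400/1159929 ≈ 0.0055176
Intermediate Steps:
V(v) = 1/(-14 + (9 + v)/(2*v)) (V(v) = 1/((9 + v)/((2*v)) - 14) = 1/((9 + v)*(1/(2*v)) - 14) = 1/((9 + v)/(2*v) - 14) = 1/(-14 + (9 + v)/(2*v)))
V((4*(2 - 1*(-4)))*5)² = (-2*(4*(2 - 1*(-4)))*5/(-9 + 27*((4*(2 - 1*(-4)))*5)))² = (-2*(4*(2 + 4))*5/(-9 + 27*((4*(2 + 4))*5)))² = (-2*(4*6)*5/(-9 + 27*((4*6)*5)))² = (-2*24*5/(-9 + 27*(24*5)))² = (-2*120/(-9 + 27*120))² = (-2*120/(-9 + 3240))² = (-2*120/3231)² = (-2*120*1/3231)² = (-80/1077)² = 6400/1159929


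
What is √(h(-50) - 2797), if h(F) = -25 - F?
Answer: 6*I*√77 ≈ 52.65*I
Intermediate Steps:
√(h(-50) - 2797) = √((-25 - 1*(-50)) - 2797) = √((-25 + 50) - 2797) = √(25 - 2797) = √(-2772) = 6*I*√77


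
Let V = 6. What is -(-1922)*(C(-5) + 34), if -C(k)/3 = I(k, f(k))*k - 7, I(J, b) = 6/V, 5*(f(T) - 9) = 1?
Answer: 134540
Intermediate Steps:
f(T) = 46/5 (f(T) = 9 + (⅕)*1 = 9 + ⅕ = 46/5)
I(J, b) = 1 (I(J, b) = 6/6 = 6*(⅙) = 1)
C(k) = 21 - 3*k (C(k) = -3*(1*k - 7) = -3*(k - 7) = -3*(-7 + k) = 21 - 3*k)
-(-1922)*(C(-5) + 34) = -(-1922)*((21 - 3*(-5)) + 34) = -(-1922)*((21 + 15) + 34) = -(-1922)*(36 + 34) = -(-1922)*70 = -62*(-2170) = 134540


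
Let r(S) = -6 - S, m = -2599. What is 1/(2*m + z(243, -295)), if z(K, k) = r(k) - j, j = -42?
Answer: -1/4867 ≈ -0.00020547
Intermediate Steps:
z(K, k) = 36 - k (z(K, k) = (-6 - k) - 1*(-42) = (-6 - k) + 42 = 36 - k)
1/(2*m + z(243, -295)) = 1/(2*(-2599) + (36 - 1*(-295))) = 1/(-5198 + (36 + 295)) = 1/(-5198 + 331) = 1/(-4867) = -1/4867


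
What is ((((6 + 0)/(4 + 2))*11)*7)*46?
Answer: 3542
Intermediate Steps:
((((6 + 0)/(4 + 2))*11)*7)*46 = (((6/6)*11)*7)*46 = (((6*(⅙))*11)*7)*46 = ((1*11)*7)*46 = (11*7)*46 = 77*46 = 3542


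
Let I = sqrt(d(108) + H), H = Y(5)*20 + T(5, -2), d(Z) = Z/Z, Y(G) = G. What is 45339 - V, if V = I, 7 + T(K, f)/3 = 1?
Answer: 45339 - sqrt(83) ≈ 45330.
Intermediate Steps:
d(Z) = 1
T(K, f) = -18 (T(K, f) = -21 + 3*1 = -21 + 3 = -18)
H = 82 (H = 5*20 - 18 = 100 - 18 = 82)
I = sqrt(83) (I = sqrt(1 + 82) = sqrt(83) ≈ 9.1104)
V = sqrt(83) ≈ 9.1104
45339 - V = 45339 - sqrt(83)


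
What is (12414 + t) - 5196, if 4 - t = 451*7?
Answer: 4065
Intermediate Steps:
t = -3153 (t = 4 - 451*7 = 4 - 1*3157 = 4 - 3157 = -3153)
(12414 + t) - 5196 = (12414 - 3153) - 5196 = 9261 - 5196 = 4065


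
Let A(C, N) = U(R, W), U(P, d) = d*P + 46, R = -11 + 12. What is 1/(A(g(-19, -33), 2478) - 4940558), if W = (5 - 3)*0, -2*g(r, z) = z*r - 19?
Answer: -1/4940512 ≈ -2.0241e-7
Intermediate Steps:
R = 1
g(r, z) = 19/2 - r*z/2 (g(r, z) = -(z*r - 19)/2 = -(r*z - 19)/2 = -(-19 + r*z)/2 = 19/2 - r*z/2)
W = 0 (W = 2*0 = 0)
U(P, d) = 46 + P*d (U(P, d) = P*d + 46 = 46 + P*d)
A(C, N) = 46 (A(C, N) = 46 + 1*0 = 46 + 0 = 46)
1/(A(g(-19, -33), 2478) - 4940558) = 1/(46 - 4940558) = 1/(-4940512) = -1/4940512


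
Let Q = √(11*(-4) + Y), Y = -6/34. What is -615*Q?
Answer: -615*I*√12767/17 ≈ -4087.6*I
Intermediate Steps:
Y = -3/17 (Y = -6*1/34 = -3/17 ≈ -0.17647)
Q = I*√12767/17 (Q = √(11*(-4) - 3/17) = √(-44 - 3/17) = √(-751/17) = I*√12767/17 ≈ 6.6465*I)
-615*Q = -615*I*√12767/17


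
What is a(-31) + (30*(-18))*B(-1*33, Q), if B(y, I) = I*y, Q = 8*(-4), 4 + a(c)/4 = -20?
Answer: -570336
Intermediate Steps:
a(c) = -96 (a(c) = -16 + 4*(-20) = -16 - 80 = -96)
Q = -32
a(-31) + (30*(-18))*B(-1*33, Q) = -96 + (30*(-18))*(-(-32)*33) = -96 - (-17280)*(-33) = -96 - 540*1056 = -96 - 570240 = -570336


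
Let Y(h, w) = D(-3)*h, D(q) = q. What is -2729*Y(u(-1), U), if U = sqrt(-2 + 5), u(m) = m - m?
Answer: 0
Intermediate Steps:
u(m) = 0
U = sqrt(3) ≈ 1.7320
Y(h, w) = -3*h
-2729*Y(u(-1), U) = -(-8187)*0 = -2729*0 = 0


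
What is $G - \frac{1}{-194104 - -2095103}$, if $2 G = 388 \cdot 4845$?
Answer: $\frac{1786805990069}{1900999} \approx 9.3993 \cdot 10^{5}$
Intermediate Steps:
$G = 939930$ ($G = \frac{388 \cdot 4845}{2} = \frac{1}{2} \cdot 1879860 = 939930$)
$G - \frac{1}{-194104 - -2095103} = 939930 - \frac{1}{-194104 - -2095103} = 939930 - \frac{1}{-194104 + 2095103} = 939930 - \frac{1}{1900999} = \frac{1786805990069}{1900999}$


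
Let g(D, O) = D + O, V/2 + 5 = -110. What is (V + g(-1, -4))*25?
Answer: -5875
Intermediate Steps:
V = -230 (V = -10 + 2*(-110) = -10 - 220 = -230)
(V + g(-1, -4))*25 = (-230 + (-1 - 4))*25 = (-230 - 5)*25 = -235*25 = -5875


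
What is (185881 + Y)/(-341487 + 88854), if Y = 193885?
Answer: -379766/252633 ≈ -1.5032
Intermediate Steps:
(185881 + Y)/(-341487 + 88854) = (185881 + 193885)/(-341487 + 88854) = 379766/(-252633) = 379766*(-1/252633) = -379766/252633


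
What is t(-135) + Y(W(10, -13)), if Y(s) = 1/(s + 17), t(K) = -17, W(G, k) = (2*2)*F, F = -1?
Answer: -220/13 ≈ -16.923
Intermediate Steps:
W(G, k) = -4 (W(G, k) = (2*2)*(-1) = 4*(-1) = -4)
Y(s) = 1/(17 + s)
t(-135) + Y(W(10, -13)) = -17 + 1/(17 - 4) = -17 + 1/13 = -220/13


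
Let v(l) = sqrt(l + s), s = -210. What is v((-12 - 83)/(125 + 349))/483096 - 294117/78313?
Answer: -294117/78313 + I*sqrt(47226990)/228987504 ≈ -3.7557 + 3.0011e-5*I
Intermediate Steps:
v(l) = sqrt(-210 + l) (v(l) = sqrt(l - 210) = sqrt(-210 + l))
v((-12 - 83)/(125 + 349))/483096 - 294117/78313 = sqrt(-210 + (-12 - 83)/(125 + 349))/483096 - 294117/78313 = sqrt(-210 - 95/474)*(1/483096) - 294117*1/78313 = sqrt(-210 - 95*1/474)*(1/483096) - 294117/78313 = sqrt(-210 - 95/474)*(1/483096) - 294117/78313 = sqrt(-99635/474)*(1/483096) - 294117/78313 = (I*sqrt(47226990)/474)*(1/483096) - 294117/78313 = I*sqrt(47226990)/228987504 - 294117/78313 = -294117/78313 + I*sqrt(47226990)/228987504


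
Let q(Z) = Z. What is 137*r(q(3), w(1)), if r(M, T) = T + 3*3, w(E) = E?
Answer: 1370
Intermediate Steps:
r(M, T) = 9 + T (r(M, T) = T + 9 = 9 + T)
137*r(q(3), w(1)) = 137*(9 + 1) = 137*10 = 1370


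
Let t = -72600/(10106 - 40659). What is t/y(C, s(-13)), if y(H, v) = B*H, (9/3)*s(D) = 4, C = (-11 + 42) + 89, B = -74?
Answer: -605/2260922 ≈ -0.00026759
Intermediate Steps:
C = 120 (C = 31 + 89 = 120)
s(D) = 4/3 (s(D) = (⅓)*4 = 4/3)
t = 72600/30553 (t = -72600/(-30553) = -72600*(-1/30553) = 72600/30553 ≈ 2.3762)
y(H, v) = -74*H
t/y(C, s(-13)) = 72600/(30553*((-74*120))) = (72600/30553)/(-8880) = (72600/30553)*(-1/8880) = -605/2260922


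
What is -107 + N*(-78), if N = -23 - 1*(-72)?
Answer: -3929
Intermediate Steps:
N = 49 (N = -23 + 72 = 49)
-107 + N*(-78) = -107 + 49*(-78) = -107 - 3822 = -3929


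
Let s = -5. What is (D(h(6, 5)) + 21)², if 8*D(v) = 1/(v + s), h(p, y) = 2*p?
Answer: 1385329/3136 ≈ 441.75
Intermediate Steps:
D(v) = 1/(8*(-5 + v)) (D(v) = 1/(8*(v - 5)) = 1/(8*(-5 + v)))
(D(h(6, 5)) + 21)² = (1/(8*(-5 + 2*6)) + 21)² = (1/(8*(-5 + 12)) + 21)² = ((⅛)/7 + 21)² = ((⅛)*(⅐) + 21)² = (1/56 + 21)² = (1177/56)² = 1385329/3136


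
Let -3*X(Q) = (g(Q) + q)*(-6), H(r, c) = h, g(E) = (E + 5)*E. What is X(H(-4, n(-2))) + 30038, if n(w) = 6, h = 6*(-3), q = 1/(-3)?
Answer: 91516/3 ≈ 30505.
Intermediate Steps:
q = -1/3 (q = 1*(-1/3) = -1/3 ≈ -0.33333)
g(E) = E*(5 + E) (g(E) = (5 + E)*E = E*(5 + E))
h = -18
H(r, c) = -18
X(Q) = -2/3 + 2*Q*(5 + Q) (X(Q) = -(Q*(5 + Q) - 1/3)*(-6)/3 = -(-1/3 + Q*(5 + Q))*(-6)/3 = -(2 - 6*Q*(5 + Q))/3 = -2/3 + 2*Q*(5 + Q))
X(H(-4, n(-2))) + 30038 = (-2/3 + 2*(-18)*(5 - 18)) + 30038 = (-2/3 + 2*(-18)*(-13)) + 30038 = (-2/3 + 468) + 30038 = 1402/3 + 30038 = 91516/3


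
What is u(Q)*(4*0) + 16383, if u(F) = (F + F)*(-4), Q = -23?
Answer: 16383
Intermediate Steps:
u(F) = -8*F (u(F) = (2*F)*(-4) = -8*F)
u(Q)*(4*0) + 16383 = (-8*(-23))*(4*0) + 16383 = 184*0 + 16383 = 0 + 16383 = 16383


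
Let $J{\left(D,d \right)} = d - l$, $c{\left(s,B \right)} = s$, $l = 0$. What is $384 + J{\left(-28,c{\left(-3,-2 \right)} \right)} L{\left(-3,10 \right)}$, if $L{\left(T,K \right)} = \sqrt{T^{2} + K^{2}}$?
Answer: $384 - 3 \sqrt{109} \approx 352.68$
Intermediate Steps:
$J{\left(D,d \right)} = d$ ($J{\left(D,d \right)} = d - 0 = d + 0 = d$)
$L{\left(T,K \right)} = \sqrt{K^{2} + T^{2}}$
$384 + J{\left(-28,c{\left(-3,-2 \right)} \right)} L{\left(-3,10 \right)} = 384 - 3 \sqrt{10^{2} + \left(-3\right)^{2}} = 384 - 3 \sqrt{100 + 9} = 384 - 3 \sqrt{109}$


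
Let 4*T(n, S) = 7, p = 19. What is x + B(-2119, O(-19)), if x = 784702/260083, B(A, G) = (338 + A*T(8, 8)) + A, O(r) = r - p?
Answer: -5707503623/1040332 ≈ -5486.2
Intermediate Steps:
T(n, S) = 7/4 (T(n, S) = (¼)*7 = 7/4)
O(r) = -19 + r (O(r) = r - 1*19 = r - 19 = -19 + r)
B(A, G) = 338 + 11*A/4 (B(A, G) = (338 + A*(7/4)) + A = (338 + 7*A/4) + A = 338 + 11*A/4)
x = 784702/260083 (x = 784702*(1/260083) = 784702/260083 ≈ 3.0171)
x + B(-2119, O(-19)) = 784702/260083 + (338 + (11/4)*(-2119)) = 784702/260083 + (338 - 23309/4) = 784702/260083 - 21957/4 = -5707503623/1040332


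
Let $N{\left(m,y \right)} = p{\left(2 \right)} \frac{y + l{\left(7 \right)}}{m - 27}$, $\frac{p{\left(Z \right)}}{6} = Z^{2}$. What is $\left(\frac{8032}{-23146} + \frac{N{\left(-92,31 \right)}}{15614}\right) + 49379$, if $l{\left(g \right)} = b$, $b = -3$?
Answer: $\frac{75843486506065}{1535956987} \approx 49379.0$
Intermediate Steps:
$l{\left(g \right)} = -3$
$p{\left(Z \right)} = 6 Z^{2}$
$N{\left(m,y \right)} = \frac{24 \left(-3 + y\right)}{-27 + m}$ ($N{\left(m,y \right)} = 6 \cdot 2^{2} \frac{y - 3}{m - 27} = 6 \cdot 4 \frac{-3 + y}{-27 + m} = 24 \frac{-3 + y}{-27 + m} = \frac{24 \left(-3 + y\right)}{-27 + m}$)
$\left(\frac{8032}{-23146} + \frac{N{\left(-92,31 \right)}}{15614}\right) + 49379 = \left(\frac{8032}{-23146} + \frac{24 \frac{1}{-27 - 92} \left(-3 + 31\right)}{15614}\right) + 49379 = \left(8032 \left(- \frac{1}{23146}\right) + 24 \frac{1}{-119} \cdot 28 \cdot \frac{1}{15614}\right) + 49379 = \left(- \frac{4016}{11573} + 24 \left(- \frac{1}{119}\right) 28 \cdot \frac{1}{15614}\right) + 49379 = \left(- \frac{4016}{11573} - \frac{48}{132719}\right) + 49379 = - \frac{533555008}{1535956987} + 49379 = \frac{75843486506065}{1535956987}$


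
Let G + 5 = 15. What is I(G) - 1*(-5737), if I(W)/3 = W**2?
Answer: 6037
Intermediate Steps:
G = 10 (G = -5 + 15 = 10)
I(W) = 3*W**2
I(G) - 1*(-5737) = 3*10**2 - 1*(-5737) = 3*100 + 5737 = 300 + 5737 = 6037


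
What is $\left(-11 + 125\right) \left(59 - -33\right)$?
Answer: $10488$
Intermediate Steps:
$\left(-11 + 125\right) \left(59 - -33\right) = 114 \left(59 + 33\right) = 114 \cdot 92 = 10488$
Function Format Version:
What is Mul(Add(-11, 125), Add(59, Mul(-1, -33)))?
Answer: 10488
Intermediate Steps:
Mul(Add(-11, 125), Add(59, Mul(-1, -33))) = Mul(114, Add(59, 33)) = Mul(114, 92) = 10488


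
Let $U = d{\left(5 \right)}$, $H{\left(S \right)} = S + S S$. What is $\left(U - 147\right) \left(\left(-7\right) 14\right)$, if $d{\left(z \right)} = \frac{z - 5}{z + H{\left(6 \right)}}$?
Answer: $14406$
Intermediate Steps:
$H{\left(S \right)} = S + S^{2}$
$d{\left(z \right)} = \frac{-5 + z}{42 + z}$ ($d{\left(z \right)} = \frac{z - 5}{z + 6 \left(1 + 6\right)} = \frac{-5 + z}{z + 6 \cdot 7} = \frac{-5 + z}{z + 42} = \frac{-5 + z}{42 + z}$)
$U = 0$ ($U = \frac{-5 + 5}{42 + 5} = \frac{1}{47} \cdot 0 = 0$)
$\left(U - 147\right) \left(\left(-7\right) 14\right) = \left(0 - 147\right) \left(\left(-7\right) 14\right) = \left(-147\right) \left(-98\right) = 14406$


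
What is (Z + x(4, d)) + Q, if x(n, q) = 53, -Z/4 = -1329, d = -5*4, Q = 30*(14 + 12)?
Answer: 6149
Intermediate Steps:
Q = 780 (Q = 30*26 = 780)
d = -20
Z = 5316 (Z = -4*(-1329) = 5316)
(Z + x(4, d)) + Q = (5316 + 53) + 780 = 5369 + 780 = 6149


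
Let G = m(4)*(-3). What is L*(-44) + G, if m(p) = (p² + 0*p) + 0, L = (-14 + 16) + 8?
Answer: -488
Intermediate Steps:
L = 10 (L = 2 + 8 = 10)
m(p) = p² (m(p) = (p² + 0) + 0 = p² + 0 = p²)
G = -48 (G = 4²*(-3) = 16*(-3) = -48)
L*(-44) + G = 10*(-44) - 48 = -440 - 48 = -488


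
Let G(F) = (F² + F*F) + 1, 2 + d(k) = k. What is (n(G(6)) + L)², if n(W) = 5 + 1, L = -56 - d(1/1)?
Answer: 2401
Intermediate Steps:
d(k) = -2 + k
G(F) = 1 + 2*F² (G(F) = (F² + F²) + 1 = 2*F² + 1 = 1 + 2*F²)
L = -55 (L = -56 - (-2 + 1/1) = -56 - (-2 + 1*1) = -56 - (-2 + 1) = -56 - 1*(-1) = -56 + 1 = -55)
n(W) = 6
(n(G(6)) + L)² = (6 - 55)² = (-49)² = 2401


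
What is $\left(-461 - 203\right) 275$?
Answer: $-182600$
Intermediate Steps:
$\left(-461 - 203\right) 275 = \left(-664\right) 275 = -182600$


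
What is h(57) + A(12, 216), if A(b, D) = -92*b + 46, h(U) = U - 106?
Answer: -1107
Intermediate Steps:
h(U) = -106 + U
A(b, D) = 46 - 92*b
h(57) + A(12, 216) = (-106 + 57) + (46 - 92*12) = -49 + (46 - 1104) = -49 - 1058 = -1107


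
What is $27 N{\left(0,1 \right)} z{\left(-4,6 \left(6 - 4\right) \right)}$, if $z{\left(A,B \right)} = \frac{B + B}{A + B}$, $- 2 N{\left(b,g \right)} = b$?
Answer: $0$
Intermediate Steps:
$N{\left(b,g \right)} = - \frac{b}{2}$
$z{\left(A,B \right)} = \frac{2 B}{A + B}$
$27 N{\left(0,1 \right)} z{\left(-4,6 \left(6 - 4\right) \right)} = 27 \left(\left(- \frac{1}{2}\right) 0\right) \frac{2 \cdot 6 \left(6 - 4\right)}{-4 + 6 \left(6 - 4\right)} = 27 \cdot 0 \frac{2 \cdot 6 \cdot 2}{-4 + 6 \cdot 2} = 0 \cdot 2 \cdot 12 \frac{1}{-4 + 12} = 0 \cdot 2 \cdot 12 \cdot \frac{1}{8} = 0 \cdot 3 = 0$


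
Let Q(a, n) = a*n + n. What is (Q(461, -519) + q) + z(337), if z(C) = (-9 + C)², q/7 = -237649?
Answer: -1795737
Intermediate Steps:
q = -1663543 (q = 7*(-237649) = -1663543)
Q(a, n) = n + a*n
(Q(461, -519) + q) + z(337) = (-519*(1 + 461) - 1663543) + (-9 + 337)² = (-519*462 - 1663543) + 328² = (-239778 - 1663543) + 107584 = -1903321 + 107584 = -1795737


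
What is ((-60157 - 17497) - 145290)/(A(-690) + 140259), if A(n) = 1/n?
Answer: -153831360/96778709 ≈ -1.5895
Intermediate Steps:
((-60157 - 17497) - 145290)/(A(-690) + 140259) = ((-60157 - 17497) - 145290)/(1/(-690) + 140259) = (-77654 - 145290)/(-1/690 + 140259) = -222944/96778709/690 = -222944*690/96778709 = -153831360/96778709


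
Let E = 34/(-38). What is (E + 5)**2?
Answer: 6084/361 ≈ 16.853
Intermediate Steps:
E = -17/19 (E = 34*(-1/38) = -17/19 ≈ -0.89474)
(E + 5)**2 = (-17/19 + 5)**2 = (78/19)**2 = 6084/361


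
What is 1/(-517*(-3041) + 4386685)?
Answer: 1/5958882 ≈ 1.6782e-7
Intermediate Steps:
1/(-517*(-3041) + 4386685) = 1/(1572197 + 4386685) = 1/5958882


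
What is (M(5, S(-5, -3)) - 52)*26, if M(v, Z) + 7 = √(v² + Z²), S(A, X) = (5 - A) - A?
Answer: -1534 + 130*√10 ≈ -1122.9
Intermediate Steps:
S(A, X) = 5 - 2*A
M(v, Z) = -7 + √(Z² + v²) (M(v, Z) = -7 + √(v² + Z²) = -7 + √(Z² + v²))
(M(5, S(-5, -3)) - 52)*26 = ((-7 + √((5 - 2*(-5))² + 5²)) - 52)*26 = ((-7 + √((5 + 10)² + 25)) - 52)*26 = ((-7 + √(15² + 25)) - 52)*26 = ((-7 + √(225 + 25)) - 52)*26 = ((-7 + √250) - 52)*26 = ((-7 + 5*√10) - 52)*26 = (-59 + 5*√10)*26 = -1534 + 130*√10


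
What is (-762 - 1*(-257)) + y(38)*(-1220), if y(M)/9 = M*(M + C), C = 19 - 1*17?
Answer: -16690105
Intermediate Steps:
C = 2 (C = 19 - 17 = 2)
y(M) = 9*M*(2 + M) (y(M) = 9*(M*(M + 2)) = 9*(M*(2 + M)) = 9*M*(2 + M))
(-762 - 1*(-257)) + y(38)*(-1220) = (-762 - 1*(-257)) + (9*38*(2 + 38))*(-1220) = (-762 + 257) + (9*38*40)*(-1220) = -505 + 13680*(-1220) = -505 - 16689600 = -16690105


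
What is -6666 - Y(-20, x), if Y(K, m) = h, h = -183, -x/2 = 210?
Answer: -6483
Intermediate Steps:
x = -420 (x = -2*210 = -420)
Y(K, m) = -183
-6666 - Y(-20, x) = -6666 - 1*(-183) = -6666 + 183 = -6483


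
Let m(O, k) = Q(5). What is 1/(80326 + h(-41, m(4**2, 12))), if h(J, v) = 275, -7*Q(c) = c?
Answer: 1/80601 ≈ 1.2407e-5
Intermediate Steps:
Q(c) = -c/7
m(O, k) = -5/7 (m(O, k) = -1/7*5 = -5/7)
1/(80326 + h(-41, m(4**2, 12))) = 1/(80326 + 275) = 1/80601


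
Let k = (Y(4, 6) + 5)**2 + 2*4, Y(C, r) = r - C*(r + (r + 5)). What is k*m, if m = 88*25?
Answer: 7165400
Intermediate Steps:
Y(C, r) = r - C*(5 + 2*r) (Y(C, r) = r - C*(r + (5 + r)) = r - C*(5 + 2*r))
k = 3257 (k = ((6 - 5*4 - 2*4*6) + 5)**2 + 2*4 = ((6 - 20 - 48) + 5)**2 + 8 = (-62 + 5)**2 + 8 = (-57)**2 + 8 = 3249 + 8 = 3257)
m = 2200
k*m = 3257*2200 = 7165400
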